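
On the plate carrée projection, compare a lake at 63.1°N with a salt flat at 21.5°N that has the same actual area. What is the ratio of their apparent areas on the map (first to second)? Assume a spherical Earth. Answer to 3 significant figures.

For the equirectangular projection with φ₀ = 0 (plate carrée), h = 1 along meridians and k = sec φ along parallels.
Areal scale at 63.1°: h·k = 1.000 × 2.210 = 2.210.
Areal scale at 21.5°: h·k = 1.000 × 1.075 = 1.075.
Ratio = 2.210/1.075 ≈ 2.06.

2.06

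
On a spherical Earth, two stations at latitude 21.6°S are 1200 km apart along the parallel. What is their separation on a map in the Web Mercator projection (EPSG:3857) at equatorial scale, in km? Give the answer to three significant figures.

Mercator is conformal, so the point scale is isotropic: h = k = sec φ = 1/cos φ.
Along the parallel, k = sec 21.6° = 1/0.9298 = 1.076.
Map distance = 1200 × 1.076 ≈ 1290 km.

1290 km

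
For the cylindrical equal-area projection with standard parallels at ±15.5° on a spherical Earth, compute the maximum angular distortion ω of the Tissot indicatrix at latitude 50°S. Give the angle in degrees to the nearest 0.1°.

45.2°

Cylindrical equal-area (φ₀ = 15.5°): h = cos φ / cos 15.5° along meridians, k = cos 15.5° / cos φ along parallels; h·k = 1.
At 50°: h = 0.6670, k = 1.499; principal scales a = 1.499, b = 0.6670.
sin(ω/2) = (a − b)/(a + b) = 0.8321/2.166 = 0.3841, so ω = 2 arcsin(0.3841) ≈ 45.2°.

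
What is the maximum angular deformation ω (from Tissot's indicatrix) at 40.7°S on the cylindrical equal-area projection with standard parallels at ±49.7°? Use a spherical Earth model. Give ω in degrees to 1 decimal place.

18.1°

For cylindrical equal-area with standard parallel φ₀, h = cos φ / cos φ₀ and k = cos φ₀ / cos φ, so h·k = 1.
At 40.7°: h = 1.172, k = 0.8531; principal scales a = 1.172, b = 0.8531.
sin(ω/2) = (a − b)/(a + b) = 0.3190/2.025 = 0.1575, so ω = 2 arcsin(0.1575) ≈ 18.1°.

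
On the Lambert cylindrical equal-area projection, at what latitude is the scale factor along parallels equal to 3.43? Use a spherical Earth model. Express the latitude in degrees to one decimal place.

The Lambert cylindrical equal-area projection is the cylindrical equal-area projection with its standard parallel at the equator (φ₀ = 0). A cylindrical equal-area projection with standard parallel φ₀ has meridian scale h = cos φ / cos φ₀ and parallel scale k = cos φ₀ / cos φ (so areas are preserved, h·k = 1).
k = cos φ₀ / cos φ = 3.43  ⇒  cos φ = cos 0° / 3.43 = 0.2915.
φ = arccos(0.2915) ≈ 73.0°.

73.0°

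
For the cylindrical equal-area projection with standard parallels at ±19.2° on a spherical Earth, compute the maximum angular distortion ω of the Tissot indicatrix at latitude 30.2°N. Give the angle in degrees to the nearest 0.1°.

10.1°

For cylindrical equal-area with standard parallel φ₀, h = cos φ / cos φ₀ and k = cos φ₀ / cos φ, so h·k = 1.
At 30.2°: h = 0.9152, k = 1.093; principal scales a = 1.093, b = 0.9152.
sin(ω/2) = (a − b)/(a + b) = 0.1775/2.008 = 0.08840, so ω = 2 arcsin(0.08840) ≈ 10.1°.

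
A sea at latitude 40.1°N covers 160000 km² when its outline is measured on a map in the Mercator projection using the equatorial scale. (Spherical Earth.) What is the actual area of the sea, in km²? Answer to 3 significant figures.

93600 km²

For Mercator, h = k = sec φ (a conformal cylindrical projection has a single point scale, 1/cos φ).
Areal scale = k² = sec²φ = 1/cos²(40.1°) = 1/0.7649² = 1.709.
True area = apparent / (areal scale) = 160000 / 1.709 ≈ 93600 km².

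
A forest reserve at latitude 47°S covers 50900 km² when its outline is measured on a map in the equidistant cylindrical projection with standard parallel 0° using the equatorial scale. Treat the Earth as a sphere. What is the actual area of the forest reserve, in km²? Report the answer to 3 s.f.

34700 km²

In the plate carrée (x = Rλ, y = Rφ), meridians are true-scale (h = 1) and parallels are stretched by k = sec φ.
Areal scale = h·k = 1 × sec φ; at 47°, h = 1.000, k = 1.466, so h·k = 1.466.
True area = apparent / (areal scale) = 50900 / 1.466 ≈ 34700 km².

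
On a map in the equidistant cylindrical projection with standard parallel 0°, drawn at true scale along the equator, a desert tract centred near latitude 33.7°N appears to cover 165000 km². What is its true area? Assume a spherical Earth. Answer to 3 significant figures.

For the equirectangular projection with φ₀ = 0 (plate carrée), h = 1 along meridians and k = sec φ along parallels.
Areal scale = h·k = 1 × sec φ; at 33.7°, h = 1.000, k = 1.202, so h·k = 1.202.
True area = apparent / (areal scale) = 165000 / 1.202 ≈ 137000 km².

137000 km²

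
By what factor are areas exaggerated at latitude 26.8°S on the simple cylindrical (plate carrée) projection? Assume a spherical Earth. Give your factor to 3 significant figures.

Plate carrée maps x = Rλ, y = Rφ. The meridian scale is h = 1 and the parallel scale is k = 1/cos φ = sec φ.
Areal scale = h·k = 1 × sec φ; at 26.8°, h = 1.000, k = 1.120, so h·k = 1.120.

1.12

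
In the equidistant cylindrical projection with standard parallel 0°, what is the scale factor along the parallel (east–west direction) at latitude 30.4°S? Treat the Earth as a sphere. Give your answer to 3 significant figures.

In the plate carrée (x = Rλ, y = Rφ), meridians are true-scale (h = 1) and parallels are stretched by k = sec φ.
k = 1/cos 30.4° = 1/0.8625 = 1.159.

1.16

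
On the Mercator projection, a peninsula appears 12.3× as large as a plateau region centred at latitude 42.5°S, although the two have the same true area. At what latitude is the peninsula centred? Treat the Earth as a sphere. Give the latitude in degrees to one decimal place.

Mercator areal scale is sec²φ, so apparent-area ratio = sec²φ₁ / sec²φ₂ = cos²φ₂ / cos²φ₁.
cos²φ₂ / cos²φ₁ = 12.3  ⇒  cos φ₁ = cos 42.5° / √12.3 = 0.7373/3.507 = 0.2102.
φ₁ = arccos(0.2102) ≈ 77.9°.

77.9°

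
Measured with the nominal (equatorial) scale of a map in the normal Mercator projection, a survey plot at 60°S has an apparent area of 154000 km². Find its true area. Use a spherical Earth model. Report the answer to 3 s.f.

38500 km²

For Mercator, h = k = sec φ (a conformal cylindrical projection has a single point scale, 1/cos φ).
Areal scale = k² = sec²φ = 1/cos²(60°) = 1/0.5000² = 4.000.
True area = apparent / (areal scale) = 154000 / 4.000 ≈ 38500 km².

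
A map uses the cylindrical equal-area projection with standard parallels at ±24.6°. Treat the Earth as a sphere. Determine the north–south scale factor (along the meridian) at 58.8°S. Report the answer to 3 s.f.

Cylindrical equal-area (φ₀ = 24.6°): h = cos φ / cos 24.6° along meridians, k = cos 24.6° / cos φ along parallels; h·k = 1.
h = cos 58.8° / cos 24.6° = 0.5180/0.9092 = 0.5697.

0.570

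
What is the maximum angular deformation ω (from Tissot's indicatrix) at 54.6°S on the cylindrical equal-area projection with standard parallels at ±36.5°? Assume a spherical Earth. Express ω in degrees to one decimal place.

36.9°

A cylindrical equal-area projection with standard parallel φ₀ has meridian scale h = cos φ / cos φ₀ and parallel scale k = cos φ₀ / cos φ (so areas are preserved, h·k = 1).
At 54.6°: h = 0.7206, k = 1.388; principal scales a = 1.388, b = 0.7206.
sin(ω/2) = (a − b)/(a + b) = 0.6671/2.108 = 0.3164, so ω = 2 arcsin(0.3164) ≈ 36.9°.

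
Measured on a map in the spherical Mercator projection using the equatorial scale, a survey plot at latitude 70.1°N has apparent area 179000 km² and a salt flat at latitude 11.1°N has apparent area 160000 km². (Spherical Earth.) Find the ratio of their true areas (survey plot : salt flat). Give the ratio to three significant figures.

0.135

Since Mercator area scale is 1/cos²φ, the true area equals the apparent area multiplied by cos²φ.
True area of survey plot: 179000 × cos²(70.1°) = 179000 × 0.1159 = 20740 km².
True area of salt flat: 160000 × cos²(11.1°) = 160000 × 0.9629 = 154100 km².
Ratio = 20740 / 154100 ≈ 0.135.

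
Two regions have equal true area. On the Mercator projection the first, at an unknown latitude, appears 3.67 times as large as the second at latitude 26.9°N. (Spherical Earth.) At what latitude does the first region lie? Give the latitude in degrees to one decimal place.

62.3°

For equal true areas on Mercator, apparent areas scale as sec²φ, so the ratio is cos²φ₂ / cos²φ₁.
cos²φ₂ / cos²φ₁ = 3.67  ⇒  cos φ₁ = cos 26.9° / √3.67 = 0.8918/1.916 = 0.4655.
φ₁ = arccos(0.4655) ≈ 62.3°.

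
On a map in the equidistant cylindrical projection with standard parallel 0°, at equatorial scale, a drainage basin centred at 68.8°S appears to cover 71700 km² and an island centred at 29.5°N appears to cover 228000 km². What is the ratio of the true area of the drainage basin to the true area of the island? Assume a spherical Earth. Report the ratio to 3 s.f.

Plate carrée has h = 1 and k = sec φ, giving areal scale sec φ; true area = (apparent area) · cos φ.
True area of drainage basin: 71700 × cos(68.8°) = 71700 × 0.3616 = 25930 km².
True area of island: 228000 × cos(29.5°) = 228000 × 0.8704 = 198400 km².
Ratio = 25930 / 198400 ≈ 0.131.

0.131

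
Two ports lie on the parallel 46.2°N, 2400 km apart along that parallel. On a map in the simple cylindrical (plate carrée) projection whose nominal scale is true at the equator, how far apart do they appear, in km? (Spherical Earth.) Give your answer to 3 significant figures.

Plate carrée maps x = Rλ, y = Rφ. The meridian scale is h = 1 and the parallel scale is k = 1/cos φ = sec φ.
Along the parallel, k = sec 46.2° = 1/0.6921 = 1.445.
Map distance = 2400 × 1.445 ≈ 3470 km.

3470 km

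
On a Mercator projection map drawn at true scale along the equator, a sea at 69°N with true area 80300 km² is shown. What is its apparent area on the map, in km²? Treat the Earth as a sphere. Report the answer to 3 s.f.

Mercator is conformal, so the point scale is isotropic: h = k = sec φ = 1/cos φ.
Areal scale = k² = sec²φ = 1/cos²(69°) = 1/0.3584² = 7.786.
Apparent area = 80300 × 7.786 ≈ 625000 km².

625000 km²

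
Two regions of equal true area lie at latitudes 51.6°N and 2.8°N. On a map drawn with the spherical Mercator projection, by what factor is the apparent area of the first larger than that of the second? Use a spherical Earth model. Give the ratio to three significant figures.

Mercator is conformal with k = sec φ, so areal scale = k² = sec²φ.
At 51.6°: sec²(51.6°) = 1/0.6211² = 2.592.
At 2.8°: sec²(2.8°) = 1/0.9988² = 1.002.
Ratio = 2.592/1.002 = cos²(2.8°)/cos²(51.6°) ≈ 2.59.

2.59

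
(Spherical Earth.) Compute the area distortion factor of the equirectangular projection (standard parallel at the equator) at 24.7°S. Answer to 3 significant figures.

1.10

Plate carrée maps x = Rλ, y = Rφ. The meridian scale is h = 1 and the parallel scale is k = 1/cos φ = sec φ.
Areal scale = h·k = 1 × sec φ; at 24.7°, h = 1.000, k = 1.101, so h·k = 1.101.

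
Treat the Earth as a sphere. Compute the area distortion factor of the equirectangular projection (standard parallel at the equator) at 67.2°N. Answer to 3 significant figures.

2.58

Plate carrée maps x = Rλ, y = Rφ. The meridian scale is h = 1 and the parallel scale is k = 1/cos φ = sec φ.
Areal scale = h·k = 1 × sec φ; at 67.2°, h = 1.000, k = 2.581, so h·k = 2.581.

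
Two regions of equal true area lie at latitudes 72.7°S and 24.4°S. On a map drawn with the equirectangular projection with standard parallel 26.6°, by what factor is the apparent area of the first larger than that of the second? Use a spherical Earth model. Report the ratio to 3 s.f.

With standard parallel φ₀ = 26.6°, the equirectangular projection gives x = Rλ cos φ₀, y = Rφ, so h = 1 and k = cos 26.6° / cos φ.
Areal scale at 72.7°: h·k = 1.000 × 3.007 = 3.007.
Areal scale at 24.4°: h·k = 1.000 × 0.9818 = 0.9818.
Ratio = 3.007/0.9818 ≈ 3.06.

3.06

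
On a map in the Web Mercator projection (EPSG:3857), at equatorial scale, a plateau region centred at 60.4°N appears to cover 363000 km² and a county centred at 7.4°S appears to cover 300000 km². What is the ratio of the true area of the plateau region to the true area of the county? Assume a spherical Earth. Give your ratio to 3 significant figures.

On Mercator the areal scale is sec²φ, so true area = apparent × cos²φ.
True area of plateau region: 363000 × cos²(60.4°) = 363000 × 0.2440 = 88560 km².
True area of county: 300000 × cos²(7.4°) = 300000 × 0.9834 = 295000 km².
Ratio = 88560 / 295000 ≈ 0.300.

0.300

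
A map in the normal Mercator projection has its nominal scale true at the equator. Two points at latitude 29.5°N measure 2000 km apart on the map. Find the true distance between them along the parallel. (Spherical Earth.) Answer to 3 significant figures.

The Mercator projection is conformal; its linear scale factor is the same in every direction and equals sec φ = 1/cos φ.
Along the parallel at 29.5°, map distances are exaggerated by k = sec 29.5° = 1.149.
True distance = 2000 / 1.149 = 2000 × cos 29.5° ≈ 1740 km.

1740 km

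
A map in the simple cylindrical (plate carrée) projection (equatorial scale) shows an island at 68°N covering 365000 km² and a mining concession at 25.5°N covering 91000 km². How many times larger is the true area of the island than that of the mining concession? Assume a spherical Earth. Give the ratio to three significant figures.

On the plate carrée, areal scale = h·k = 1 × sec φ, so true area = apparent × cos φ.
True area of island: 365000 × cos(68°) = 365000 × 0.3746 = 136700 km².
True area of mining concession: 91000 × cos(25.5°) = 91000 × 0.9026 = 82140 km².
Ratio = 136700 / 82140 ≈ 1.66.

1.66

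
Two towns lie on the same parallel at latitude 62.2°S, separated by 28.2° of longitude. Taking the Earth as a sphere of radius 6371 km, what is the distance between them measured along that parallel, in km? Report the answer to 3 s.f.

1460 km

Arc length along a parallel = R cos φ · Δλ (with Δλ in radians).
= 6371 × cos 62.2° × (28.2° × π/180) = 6371 × 0.4664 × 0.4922 ≈ 1460 km.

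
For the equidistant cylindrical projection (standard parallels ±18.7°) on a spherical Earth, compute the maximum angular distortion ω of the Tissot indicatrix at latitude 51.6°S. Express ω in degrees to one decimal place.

With standard parallel φ₀ = 18.7°, the equirectangular projection gives x = Rλ cos φ₀, y = Rφ, so h = 1 and k = cos 18.7° / cos φ.
At 51.6°: h = 1.000, k = 1.525; principal scales a = 1.525, b = 1.000.
sin(ω/2) = (a − b)/(a + b) = 0.5249/2.525 = 0.2079, so ω = 2 arcsin(0.2079) ≈ 24.0°.

24.0°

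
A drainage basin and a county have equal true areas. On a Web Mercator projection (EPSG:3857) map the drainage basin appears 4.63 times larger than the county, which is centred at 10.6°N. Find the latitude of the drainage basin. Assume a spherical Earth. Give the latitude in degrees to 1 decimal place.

Mercator areal scale is sec²φ, so apparent-area ratio = sec²φ₁ / sec²φ₂ = cos²φ₂ / cos²φ₁.
cos²φ₂ / cos²φ₁ = 4.63  ⇒  cos φ₁ = cos 10.6° / √4.63 = 0.9829/2.152 = 0.4568.
φ₁ = arccos(0.4568) ≈ 62.8°.

62.8°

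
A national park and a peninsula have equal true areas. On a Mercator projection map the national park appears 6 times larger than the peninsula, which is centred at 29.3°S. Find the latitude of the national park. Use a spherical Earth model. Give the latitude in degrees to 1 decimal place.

69.1°

Mercator areal scale is sec²φ, so apparent-area ratio = sec²φ₁ / sec²φ₂ = cos²φ₂ / cos²φ₁.
cos²φ₂ / cos²φ₁ = 6  ⇒  cos φ₁ = cos 29.3° / √6 = 0.8721/2.449 = 0.3560.
φ₁ = arccos(0.3560) ≈ 69.1°.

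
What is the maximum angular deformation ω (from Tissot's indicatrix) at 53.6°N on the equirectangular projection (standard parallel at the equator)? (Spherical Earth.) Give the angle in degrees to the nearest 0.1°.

Plate carrée maps x = Rλ, y = Rφ. The meridian scale is h = 1 and the parallel scale is k = 1/cos φ = sec φ.
At 53.6°: h = 1.000, k = 1.685; principal scales a = 1.685, b = 1.000.
sin(ω/2) = (a − b)/(a + b) = 0.6852/2.685 = 0.2552, so ω = 2 arcsin(0.2552) ≈ 29.6°.

29.6°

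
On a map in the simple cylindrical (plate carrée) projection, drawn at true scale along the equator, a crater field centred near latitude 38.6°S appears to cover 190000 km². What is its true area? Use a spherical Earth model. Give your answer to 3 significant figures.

Plate carrée maps x = Rλ, y = Rφ. The meridian scale is h = 1 and the parallel scale is k = 1/cos φ = sec φ.
Areal scale = h·k = 1 × sec φ; at 38.6°, h = 1.000, k = 1.280, so h·k = 1.280.
True area = apparent / (areal scale) = 190000 / 1.280 ≈ 148000 km².

148000 km²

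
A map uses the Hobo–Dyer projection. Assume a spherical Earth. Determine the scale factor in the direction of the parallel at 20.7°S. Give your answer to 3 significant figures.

0.848

Hobo–Dyer is a cylindrical equal-area projection with standard parallels at ±37.5°. A cylindrical equal-area projection with standard parallel φ₀ has meridian scale h = cos φ / cos φ₀ and parallel scale k = cos φ₀ / cos φ (so areas are preserved, h·k = 1).
k = cos 37.5° / cos 20.7° = 0.7934/0.9354 = 0.8481.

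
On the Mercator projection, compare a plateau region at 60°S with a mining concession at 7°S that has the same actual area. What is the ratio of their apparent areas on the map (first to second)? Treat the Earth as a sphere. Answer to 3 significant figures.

On Mercator, area is exaggerated by sec²φ = 1/cos²φ.
At 60°: sec²(60°) = 1/0.5000² = 4.000.
At 7°: sec²(7°) = 1/0.9925² = 1.015.
Ratio = 4.000/1.015 = cos²(7°)/cos²(60°) ≈ 3.94.

3.94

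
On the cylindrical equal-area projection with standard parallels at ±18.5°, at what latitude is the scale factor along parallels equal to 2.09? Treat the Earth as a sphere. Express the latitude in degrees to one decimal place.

Cylindrical equal-area (φ₀ = 18.5°): h = cos φ / cos 18.5° along meridians, k = cos 18.5° / cos φ along parallels; h·k = 1.
k = cos φ₀ / cos φ = 2.09  ⇒  cos φ = cos 18.5° / 2.09 = 0.4537.
φ = arccos(0.4537) ≈ 63.0°.

63.0°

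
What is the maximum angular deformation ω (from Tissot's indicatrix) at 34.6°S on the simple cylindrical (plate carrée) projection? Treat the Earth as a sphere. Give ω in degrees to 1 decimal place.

11.1°

In the plate carrée (x = Rλ, y = Rφ), meridians are true-scale (h = 1) and parallels are stretched by k = sec φ.
At 34.6°: h = 1.000, k = 1.215; principal scales a = 1.215, b = 1.000.
sin(ω/2) = (a − b)/(a + b) = 0.2149/2.215 = 0.09701, so ω = 2 arcsin(0.09701) ≈ 11.1°.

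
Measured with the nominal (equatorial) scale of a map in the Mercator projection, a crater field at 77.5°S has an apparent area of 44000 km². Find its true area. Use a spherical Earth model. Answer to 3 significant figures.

Mercator is conformal, so the point scale is isotropic: h = k = sec φ = 1/cos φ.
Areal scale = k² = sec²φ = 1/cos²(77.5°) = 1/0.2164² = 21.35.
True area = apparent / (areal scale) = 44000 / 21.35 ≈ 2060 km².

2060 km²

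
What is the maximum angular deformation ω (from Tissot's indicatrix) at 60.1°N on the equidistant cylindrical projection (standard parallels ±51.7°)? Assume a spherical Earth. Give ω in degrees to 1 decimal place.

With standard parallel φ₀ = 51.7°, the equirectangular projection gives x = Rλ cos φ₀, y = Rφ, so h = 1 and k = cos 51.7° / cos φ.
At 60.1°: h = 1.000, k = 1.243; principal scales a = 1.243, b = 1.000.
sin(ω/2) = (a − b)/(a + b) = 0.2433/2.243 = 0.1085, so ω = 2 arcsin(0.1085) ≈ 12.5°.

12.5°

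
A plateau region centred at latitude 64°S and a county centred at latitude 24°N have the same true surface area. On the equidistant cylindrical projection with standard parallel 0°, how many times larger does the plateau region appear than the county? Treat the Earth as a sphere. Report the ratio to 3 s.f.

2.08

Plate carrée maps x = Rλ, y = Rφ. The meridian scale is h = 1 and the parallel scale is k = 1/cos φ = sec φ.
Areal scale at 64°: h·k = 1.000 × 2.281 = 2.281.
Areal scale at 24°: h·k = 1.000 × 1.095 = 1.095.
Ratio = 2.281/1.095 ≈ 2.08.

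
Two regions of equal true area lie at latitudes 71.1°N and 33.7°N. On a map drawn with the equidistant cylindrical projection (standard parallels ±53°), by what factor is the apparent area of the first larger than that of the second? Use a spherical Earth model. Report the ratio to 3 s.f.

The equidistant cylindrical projection with φ₀ = 53° has h = 1 (meridians true) and k = cos φ₀ / cos φ along parallels.
Areal scale at 71.1°: h·k = 1.000 × 1.858 = 1.858.
Areal scale at 33.7°: h·k = 1.000 × 0.7234 = 0.7234.
Ratio = 1.858/0.7234 ≈ 2.57.

2.57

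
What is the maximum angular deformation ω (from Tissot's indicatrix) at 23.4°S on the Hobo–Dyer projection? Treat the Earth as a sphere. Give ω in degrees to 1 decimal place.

The Hobo–Dyer projection is cylindrical equal-area with φ₀ = 37.5°. For cylindrical equal-area with standard parallel φ₀, h = cos φ / cos φ₀ and k = cos φ₀ / cos φ, so h·k = 1.
At 23.4°: h = 1.157, k = 0.8645; principal scales a = 1.157, b = 0.8645.
sin(ω/2) = (a − b)/(a + b) = 0.2924/2.021 = 0.1446, so ω = 2 arcsin(0.1446) ≈ 16.6°.

16.6°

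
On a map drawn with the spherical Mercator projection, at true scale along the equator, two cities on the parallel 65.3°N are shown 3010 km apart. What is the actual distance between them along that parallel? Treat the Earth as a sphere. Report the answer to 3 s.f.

The Mercator projection is conformal; its linear scale factor is the same in every direction and equals sec φ = 1/cos φ.
Along the parallel at 65.3°, map distances are exaggerated by k = sec 65.3° = 2.393.
True distance = 3010 / 2.393 = 3010 × cos 65.3° ≈ 1260 km.

1260 km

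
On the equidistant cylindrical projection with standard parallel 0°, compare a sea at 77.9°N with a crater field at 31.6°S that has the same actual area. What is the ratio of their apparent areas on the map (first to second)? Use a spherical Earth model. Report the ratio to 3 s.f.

In the plate carrée (x = Rλ, y = Rφ), meridians are true-scale (h = 1) and parallels are stretched by k = sec φ.
Areal scale at 77.9°: h·k = 1.000 × 4.771 = 4.771.
Areal scale at 31.6°: h·k = 1.000 × 1.174 = 1.174.
Ratio = 4.771/1.174 ≈ 4.06.

4.06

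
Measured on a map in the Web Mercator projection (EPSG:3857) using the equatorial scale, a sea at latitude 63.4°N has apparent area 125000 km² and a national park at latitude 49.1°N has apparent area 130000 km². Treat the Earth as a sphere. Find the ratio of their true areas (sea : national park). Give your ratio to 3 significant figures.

0.450

On Mercator the areal scale is sec²φ, so true area = apparent × cos²φ.
True area of sea: 125000 × cos²(63.4°) = 125000 × 0.2005 = 25060 km².
True area of national park: 130000 × cos²(49.1°) = 130000 × 0.4287 = 55730 km².
Ratio = 25060 / 55730 ≈ 0.450.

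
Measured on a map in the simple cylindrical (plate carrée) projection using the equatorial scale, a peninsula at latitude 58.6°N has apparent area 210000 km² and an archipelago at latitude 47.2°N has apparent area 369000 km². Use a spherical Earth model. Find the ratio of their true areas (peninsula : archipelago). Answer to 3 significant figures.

Plate carrée has h = 1 and k = sec φ, giving areal scale sec φ; true area = (apparent area) · cos φ.
True area of peninsula: 210000 × cos(58.6°) = 210000 × 0.5210 = 109400 km².
True area of archipelago: 369000 × cos(47.2°) = 369000 × 0.6794 = 250700 km².
Ratio = 109400 / 250700 ≈ 0.436.

0.436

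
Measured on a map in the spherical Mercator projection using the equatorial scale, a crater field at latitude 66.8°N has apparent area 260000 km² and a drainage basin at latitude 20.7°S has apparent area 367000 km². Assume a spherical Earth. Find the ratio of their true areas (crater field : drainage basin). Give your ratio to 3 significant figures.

Mercator's areal exaggeration is sec²φ; hence true area = (apparent area) · cos²φ.
True area of crater field: 260000 × cos²(66.8°) = 260000 × 0.1552 = 40350 km².
True area of drainage basin: 367000 × cos²(20.7°) = 367000 × 0.8751 = 321100 km².
Ratio = 40350 / 321100 ≈ 0.126.

0.126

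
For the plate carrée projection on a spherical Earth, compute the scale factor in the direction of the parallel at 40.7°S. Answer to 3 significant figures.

In the plate carrée (x = Rλ, y = Rφ), meridians are true-scale (h = 1) and parallels are stretched by k = sec φ.
k = 1/cos 40.7° = 1/0.7581 = 1.319.

1.32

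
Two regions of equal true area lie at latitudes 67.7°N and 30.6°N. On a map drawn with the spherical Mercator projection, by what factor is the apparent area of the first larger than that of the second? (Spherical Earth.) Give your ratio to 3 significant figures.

Mercator is conformal with k = sec φ, so areal scale = k² = sec²φ.
At 67.7°: sec²(67.7°) = 1/0.3795² = 6.945.
At 30.6°: sec²(30.6°) = 1/0.8607² = 1.350.
Ratio = 6.945/1.350 = cos²(30.6°)/cos²(67.7°) ≈ 5.15.

5.15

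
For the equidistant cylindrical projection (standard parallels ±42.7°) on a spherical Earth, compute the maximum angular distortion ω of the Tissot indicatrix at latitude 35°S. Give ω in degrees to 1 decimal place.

6.2°

With standard parallel φ₀ = 42.7°, the equirectangular projection gives x = Rλ cos φ₀, y = Rφ, so h = 1 and k = cos 42.7° / cos φ.
At 35°: h = 1.000, k = 0.8972; principal scales a = 1.000, b = 0.8972.
sin(ω/2) = (a − b)/(a + b) = 0.1028/1.897 = 0.05420, so ω = 2 arcsin(0.05420) ≈ 6.2°.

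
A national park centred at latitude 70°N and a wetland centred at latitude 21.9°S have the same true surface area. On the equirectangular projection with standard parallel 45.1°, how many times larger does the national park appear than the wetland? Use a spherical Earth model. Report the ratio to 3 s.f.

2.71

The equidistant cylindrical projection with φ₀ = 45.1° has h = 1 (meridians true) and k = cos φ₀ / cos φ along parallels.
Areal scale at 70°: h·k = 1.000 × 2.064 = 2.064.
Areal scale at 21.9°: h·k = 1.000 × 0.7608 = 0.7608.
Ratio = 2.064/0.7608 ≈ 2.71.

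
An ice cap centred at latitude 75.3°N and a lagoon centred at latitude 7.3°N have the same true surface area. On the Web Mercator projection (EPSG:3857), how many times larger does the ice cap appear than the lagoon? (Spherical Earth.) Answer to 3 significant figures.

On Mercator, area is exaggerated by sec²φ = 1/cos²φ.
At 75.3°: sec²(75.3°) = 1/0.2538² = 15.53.
At 7.3°: sec²(7.3°) = 1/0.9919² = 1.016.
Ratio = 15.53/1.016 = cos²(7.3°)/cos²(75.3°) ≈ 15.3.

15.3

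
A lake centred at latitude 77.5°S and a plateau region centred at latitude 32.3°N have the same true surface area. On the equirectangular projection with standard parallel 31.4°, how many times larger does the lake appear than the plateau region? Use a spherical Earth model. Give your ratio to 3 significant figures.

With standard parallel φ₀ = 31.4°, the equirectangular projection gives x = Rλ cos φ₀, y = Rφ, so h = 1 and k = cos 31.4° / cos φ.
Areal scale at 77.5°: h·k = 1.000 × 3.944 = 3.944.
Areal scale at 32.3°: h·k = 1.000 × 1.010 = 1.010.
Ratio = 3.944/1.010 ≈ 3.91.

3.91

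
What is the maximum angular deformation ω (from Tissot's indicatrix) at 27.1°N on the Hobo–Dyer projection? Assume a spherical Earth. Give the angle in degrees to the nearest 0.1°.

13.2°

The Hobo–Dyer projection is cylindrical equal-area with φ₀ = 37.5°. For cylindrical equal-area with standard parallel φ₀, h = cos φ / cos φ₀ and k = cos φ₀ / cos φ, so h·k = 1.
At 27.1°: h = 1.122, k = 0.8912; principal scales a = 1.122, b = 0.8912.
sin(ω/2) = (a − b)/(a + b) = 0.2309/2.013 = 0.1147, so ω = 2 arcsin(0.1147) ≈ 13.2°.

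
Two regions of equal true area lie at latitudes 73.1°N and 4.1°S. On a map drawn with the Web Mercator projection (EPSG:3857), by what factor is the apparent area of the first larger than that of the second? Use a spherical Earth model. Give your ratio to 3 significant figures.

Mercator is conformal with k = sec φ, so areal scale = k² = sec²φ.
At 73.1°: sec²(73.1°) = 1/0.2907² = 11.83.
At 4.1°: sec²(4.1°) = 1/0.9974² = 1.005.
Ratio = 11.83/1.005 = cos²(4.1°)/cos²(73.1°) ≈ 11.8.

11.8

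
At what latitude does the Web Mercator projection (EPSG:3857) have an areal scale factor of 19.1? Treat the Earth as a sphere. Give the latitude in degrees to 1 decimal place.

76.8°

Mercator areal scale is sec²φ.
sec²φ = 19.1  ⇒  cos²φ = 0.05236  ⇒  cos φ = 0.2288.
φ = arccos(0.2288) ≈ 76.8°.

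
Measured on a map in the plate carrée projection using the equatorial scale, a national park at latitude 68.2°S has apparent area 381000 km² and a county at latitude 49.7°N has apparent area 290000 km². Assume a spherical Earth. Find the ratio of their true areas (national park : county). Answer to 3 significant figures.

0.754

On the plate carrée, areal scale = h·k = 1 × sec φ, so true area = apparent × cos φ.
True area of national park: 381000 × cos(68.2°) = 381000 × 0.3714 = 141500 km².
True area of county: 290000 × cos(49.7°) = 290000 × 0.6468 = 187600 km².
Ratio = 141500 / 187600 ≈ 0.754.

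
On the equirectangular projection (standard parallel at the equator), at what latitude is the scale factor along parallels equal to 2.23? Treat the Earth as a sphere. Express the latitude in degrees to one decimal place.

63.4°

Plate carrée: h = 1, k = sec φ along parallels.
sec φ = 2.23  ⇒  cos φ = 0.4484  ⇒  φ ≈ 63.4°.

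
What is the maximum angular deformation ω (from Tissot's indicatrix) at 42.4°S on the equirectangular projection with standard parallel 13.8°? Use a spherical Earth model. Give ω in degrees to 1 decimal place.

15.6°

With standard parallel φ₀ = 13.8°, the equirectangular projection gives x = Rλ cos φ₀, y = Rφ, so h = 1 and k = cos 13.8° / cos φ.
At 42.4°: h = 1.000, k = 1.315; principal scales a = 1.315, b = 1.000.
sin(ω/2) = (a − b)/(a + b) = 0.3151/2.315 = 0.1361, so ω = 2 arcsin(0.1361) ≈ 15.6°.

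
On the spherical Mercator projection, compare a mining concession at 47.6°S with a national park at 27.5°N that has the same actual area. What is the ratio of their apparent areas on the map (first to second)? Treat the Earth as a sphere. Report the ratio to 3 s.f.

Mercator areal scale is sec²φ.
At 47.6°: sec²(47.6°) = 1/0.6743² = 2.199.
At 27.5°: sec²(27.5°) = 1/0.8870² = 1.271.
Ratio = 2.199/1.271 = cos²(27.5°)/cos²(47.6°) ≈ 1.73.

1.73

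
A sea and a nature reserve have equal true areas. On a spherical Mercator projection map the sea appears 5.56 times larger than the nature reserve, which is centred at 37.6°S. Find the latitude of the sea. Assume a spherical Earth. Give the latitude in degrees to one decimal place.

On Mercator, (apparent₁)/(apparent₂) = sec²φ₁ / sec²φ₂ when true areas are equal.
cos²φ₂ / cos²φ₁ = 5.56  ⇒  cos φ₁ = cos 37.6° / √5.56 = 0.7923/2.358 = 0.3360.
φ₁ = arccos(0.3360) ≈ 70.4°.

70.4°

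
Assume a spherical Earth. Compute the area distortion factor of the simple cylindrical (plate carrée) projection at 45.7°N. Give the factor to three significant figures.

1.43

Plate carrée maps x = Rλ, y = Rφ. The meridian scale is h = 1 and the parallel scale is k = 1/cos φ = sec φ.
Areal scale = h·k = 1 × sec φ; at 45.7°, h = 1.000, k = 1.432, so h·k = 1.432.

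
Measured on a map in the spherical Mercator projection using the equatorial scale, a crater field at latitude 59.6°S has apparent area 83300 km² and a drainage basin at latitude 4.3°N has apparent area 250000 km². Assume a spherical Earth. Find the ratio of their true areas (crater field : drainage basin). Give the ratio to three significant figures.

0.0858

Mercator's areal exaggeration is sec²φ; hence true area = (apparent area) · cos²φ.
True area of crater field: 83300 × cos²(59.6°) = 83300 × 0.2561 = 21330 km².
True area of drainage basin: 250000 × cos²(4.3°) = 250000 × 0.9944 = 248600 km².
Ratio = 21330 / 248600 ≈ 0.0858.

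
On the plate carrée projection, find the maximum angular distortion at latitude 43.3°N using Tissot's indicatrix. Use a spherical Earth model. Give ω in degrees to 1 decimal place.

18.1°

In the plate carrée (x = Rλ, y = Rφ), meridians are true-scale (h = 1) and parallels are stretched by k = sec φ.
At 43.3°: h = 1.000, k = 1.374; principal scales a = 1.374, b = 1.000.
sin(ω/2) = (a − b)/(a + b) = 0.3741/2.374 = 0.1576, so ω = 2 arcsin(0.1576) ≈ 18.1°.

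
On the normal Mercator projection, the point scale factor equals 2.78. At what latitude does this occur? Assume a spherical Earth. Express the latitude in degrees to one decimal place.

Mercator scale is k = sec φ = 1/cos φ.
1/cos φ = 2.78  ⇒  cos φ = 0.3597  ⇒  φ = arccos(0.3597) ≈ 68.9°.

68.9°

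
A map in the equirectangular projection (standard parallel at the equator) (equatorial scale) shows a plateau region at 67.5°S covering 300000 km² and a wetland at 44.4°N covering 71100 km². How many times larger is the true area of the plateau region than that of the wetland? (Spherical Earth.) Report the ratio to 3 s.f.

Plate carrée has h = 1 and k = sec φ, giving areal scale sec φ; true area = (apparent area) · cos φ.
True area of plateau region: 300000 × cos(67.5°) = 300000 × 0.3827 = 114800 km².
True area of wetland: 71100 × cos(44.4°) = 71100 × 0.7145 = 50800 km².
Ratio = 114800 / 50800 ≈ 2.26.

2.26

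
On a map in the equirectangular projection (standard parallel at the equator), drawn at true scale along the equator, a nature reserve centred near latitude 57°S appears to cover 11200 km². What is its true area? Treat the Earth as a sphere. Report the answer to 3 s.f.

6100 km²

For the equirectangular projection with φ₀ = 0 (plate carrée), h = 1 along meridians and k = sec φ along parallels.
Areal scale = h·k = 1 × sec φ; at 57°, h = 1.000, k = 1.836, so h·k = 1.836.
True area = apparent / (areal scale) = 11200 / 1.836 ≈ 6100 km².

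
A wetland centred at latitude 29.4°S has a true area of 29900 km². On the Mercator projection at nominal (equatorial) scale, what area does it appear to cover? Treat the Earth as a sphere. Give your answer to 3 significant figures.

39400 km²

For Mercator, h = k = sec φ (a conformal cylindrical projection has a single point scale, 1/cos φ).
Areal scale = k² = sec²φ = 1/cos²(29.4°) = 1/0.8712² = 1.317.
Apparent area = 29900 × 1.317 ≈ 39400 km².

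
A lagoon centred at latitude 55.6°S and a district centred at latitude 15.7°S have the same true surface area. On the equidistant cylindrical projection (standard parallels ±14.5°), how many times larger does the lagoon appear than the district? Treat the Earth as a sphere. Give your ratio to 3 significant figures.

The equidistant cylindrical projection with φ₀ = 14.5° has h = 1 (meridians true) and k = cos φ₀ / cos φ along parallels.
Areal scale at 55.6°: h·k = 1.000 × 1.714 = 1.714.
Areal scale at 15.7°: h·k = 1.000 × 1.006 = 1.006.
Ratio = 1.714/1.006 ≈ 1.70.

1.70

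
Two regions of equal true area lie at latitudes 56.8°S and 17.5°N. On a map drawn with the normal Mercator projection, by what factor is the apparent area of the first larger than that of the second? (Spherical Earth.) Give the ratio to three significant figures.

Mercator is conformal with k = sec φ, so areal scale = k² = sec²φ.
At 56.8°: sec²(56.8°) = 1/0.5476² = 3.335.
At 17.5°: sec²(17.5°) = 1/0.9537² = 1.099.
Ratio = 3.335/1.099 = cos²(17.5°)/cos²(56.8°) ≈ 3.03.

3.03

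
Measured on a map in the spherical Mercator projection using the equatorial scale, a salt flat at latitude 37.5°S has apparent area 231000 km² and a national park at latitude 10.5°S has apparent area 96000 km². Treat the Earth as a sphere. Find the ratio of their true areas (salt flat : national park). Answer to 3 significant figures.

Mercator's areal exaggeration is sec²φ; hence true area = (apparent area) · cos²φ.
True area of salt flat: 231000 × cos²(37.5°) = 231000 × 0.6294 = 145400 km².
True area of national park: 96000 × cos²(10.5°) = 96000 × 0.9668 = 92810 km².
Ratio = 145400 / 92810 ≈ 1.57.

1.57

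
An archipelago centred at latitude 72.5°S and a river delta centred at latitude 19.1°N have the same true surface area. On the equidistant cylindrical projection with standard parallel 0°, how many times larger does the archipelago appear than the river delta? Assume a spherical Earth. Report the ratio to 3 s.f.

3.14

For the equirectangular projection with φ₀ = 0 (plate carrée), h = 1 along meridians and k = sec φ along parallels.
Areal scale at 72.5°: h·k = 1.000 × 3.326 = 3.326.
Areal scale at 19.1°: h·k = 1.000 × 1.058 = 1.058.
Ratio = 3.326/1.058 ≈ 3.14.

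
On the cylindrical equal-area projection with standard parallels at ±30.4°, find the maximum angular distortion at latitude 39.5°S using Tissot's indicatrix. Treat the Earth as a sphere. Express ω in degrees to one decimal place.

A cylindrical equal-area projection with standard parallel φ₀ has meridian scale h = cos φ / cos φ₀ and parallel scale k = cos φ₀ / cos φ (so areas are preserved, h·k = 1).
At 39.5°: h = 0.8946, k = 1.118; principal scales a = 1.118, b = 0.8946.
sin(ω/2) = (a − b)/(a + b) = 0.2232/2.012 = 0.1109, so ω = 2 arcsin(0.1109) ≈ 12.7°.

12.7°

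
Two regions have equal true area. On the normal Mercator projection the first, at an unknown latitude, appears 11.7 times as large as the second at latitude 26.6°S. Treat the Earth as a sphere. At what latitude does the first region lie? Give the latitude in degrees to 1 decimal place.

74.8°

For equal true areas on Mercator, apparent areas scale as sec²φ, so the ratio is cos²φ₂ / cos²φ₁.
cos²φ₂ / cos²φ₁ = 11.7  ⇒  cos φ₁ = cos 26.6° / √11.7 = 0.8942/3.421 = 0.2614.
φ₁ = arccos(0.2614) ≈ 74.8°.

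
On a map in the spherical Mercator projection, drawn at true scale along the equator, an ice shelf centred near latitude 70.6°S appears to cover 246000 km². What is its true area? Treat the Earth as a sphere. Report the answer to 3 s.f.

27100 km²

Mercator is conformal, so the point scale is isotropic: h = k = sec φ = 1/cos φ.
Areal scale = k² = sec²φ = 1/cos²(70.6°) = 1/0.3322² = 9.064.
True area = apparent / (areal scale) = 246000 / 9.064 ≈ 27100 km².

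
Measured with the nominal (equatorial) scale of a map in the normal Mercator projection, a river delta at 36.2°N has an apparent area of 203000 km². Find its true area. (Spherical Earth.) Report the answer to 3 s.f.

The Mercator projection is conformal; its linear scale factor is the same in every direction and equals sec φ = 1/cos φ.
Areal scale = k² = sec²φ = 1/cos²(36.2°) = 1/0.8070² = 1.536.
True area = apparent / (areal scale) = 203000 / 1.536 ≈ 132000 km².

132000 km²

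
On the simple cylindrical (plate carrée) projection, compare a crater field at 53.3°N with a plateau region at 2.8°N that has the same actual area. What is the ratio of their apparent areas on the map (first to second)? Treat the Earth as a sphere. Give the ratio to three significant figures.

1.67

In the plate carrée (x = Rλ, y = Rφ), meridians are true-scale (h = 1) and parallels are stretched by k = sec φ.
Areal scale at 53.3°: h·k = 1.000 × 1.673 = 1.673.
Areal scale at 2.8°: h·k = 1.000 × 1.001 = 1.001.
Ratio = 1.673/1.001 ≈ 1.67.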